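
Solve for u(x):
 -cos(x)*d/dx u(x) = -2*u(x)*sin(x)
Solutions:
 u(x) = C1/cos(x)^2


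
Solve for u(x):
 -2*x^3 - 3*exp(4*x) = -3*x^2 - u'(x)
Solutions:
 u(x) = C1 + x^4/2 - x^3 + 3*exp(4*x)/4


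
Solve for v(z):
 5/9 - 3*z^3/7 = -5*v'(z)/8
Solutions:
 v(z) = C1 + 6*z^4/35 - 8*z/9


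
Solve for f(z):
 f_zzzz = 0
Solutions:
 f(z) = C1 + C2*z + C3*z^2 + C4*z^3


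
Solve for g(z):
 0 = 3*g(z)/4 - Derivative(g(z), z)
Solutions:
 g(z) = C1*exp(3*z/4)


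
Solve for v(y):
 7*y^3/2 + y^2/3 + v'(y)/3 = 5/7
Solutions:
 v(y) = C1 - 21*y^4/8 - y^3/3 + 15*y/7


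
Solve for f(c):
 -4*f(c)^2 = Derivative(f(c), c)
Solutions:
 f(c) = 1/(C1 + 4*c)


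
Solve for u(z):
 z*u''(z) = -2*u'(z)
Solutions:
 u(z) = C1 + C2/z


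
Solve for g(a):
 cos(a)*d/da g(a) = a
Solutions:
 g(a) = C1 + Integral(a/cos(a), a)


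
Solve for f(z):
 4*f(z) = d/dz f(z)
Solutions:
 f(z) = C1*exp(4*z)


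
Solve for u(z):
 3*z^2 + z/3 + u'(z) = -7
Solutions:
 u(z) = C1 - z^3 - z^2/6 - 7*z


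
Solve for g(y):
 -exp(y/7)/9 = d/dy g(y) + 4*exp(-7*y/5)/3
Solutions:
 g(y) = C1 - 7*exp(y/7)/9 + 20*exp(-7*y/5)/21


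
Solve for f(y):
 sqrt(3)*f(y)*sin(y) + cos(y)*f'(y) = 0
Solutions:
 f(y) = C1*cos(y)^(sqrt(3))


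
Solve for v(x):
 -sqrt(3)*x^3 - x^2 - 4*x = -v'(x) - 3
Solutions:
 v(x) = C1 + sqrt(3)*x^4/4 + x^3/3 + 2*x^2 - 3*x


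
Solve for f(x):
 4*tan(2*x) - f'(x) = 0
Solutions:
 f(x) = C1 - 2*log(cos(2*x))


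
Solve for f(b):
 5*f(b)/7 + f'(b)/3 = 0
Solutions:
 f(b) = C1*exp(-15*b/7)


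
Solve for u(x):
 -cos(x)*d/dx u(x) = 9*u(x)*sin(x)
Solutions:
 u(x) = C1*cos(x)^9


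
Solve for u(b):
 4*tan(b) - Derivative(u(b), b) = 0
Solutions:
 u(b) = C1 - 4*log(cos(b))


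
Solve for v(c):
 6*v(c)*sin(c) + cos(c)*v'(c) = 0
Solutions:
 v(c) = C1*cos(c)^6


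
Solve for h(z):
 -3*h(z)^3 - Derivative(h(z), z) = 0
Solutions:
 h(z) = -sqrt(2)*sqrt(-1/(C1 - 3*z))/2
 h(z) = sqrt(2)*sqrt(-1/(C1 - 3*z))/2


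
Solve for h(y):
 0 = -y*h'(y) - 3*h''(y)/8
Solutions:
 h(y) = C1 + C2*erf(2*sqrt(3)*y/3)


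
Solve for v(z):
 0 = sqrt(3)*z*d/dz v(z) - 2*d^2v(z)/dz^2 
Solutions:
 v(z) = C1 + C2*erfi(3^(1/4)*z/2)


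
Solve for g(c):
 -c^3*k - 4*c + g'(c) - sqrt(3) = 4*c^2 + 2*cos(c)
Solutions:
 g(c) = C1 + c^4*k/4 + 4*c^3/3 + 2*c^2 + sqrt(3)*c + 2*sin(c)


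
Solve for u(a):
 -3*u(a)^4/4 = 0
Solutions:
 u(a) = 0


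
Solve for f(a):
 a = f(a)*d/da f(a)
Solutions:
 f(a) = -sqrt(C1 + a^2)
 f(a) = sqrt(C1 + a^2)


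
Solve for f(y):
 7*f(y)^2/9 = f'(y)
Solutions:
 f(y) = -9/(C1 + 7*y)


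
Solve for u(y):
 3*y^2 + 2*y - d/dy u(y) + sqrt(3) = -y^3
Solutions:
 u(y) = C1 + y^4/4 + y^3 + y^2 + sqrt(3)*y


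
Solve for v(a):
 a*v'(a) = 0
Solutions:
 v(a) = C1


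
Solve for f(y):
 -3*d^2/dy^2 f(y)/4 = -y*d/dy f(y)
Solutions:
 f(y) = C1 + C2*erfi(sqrt(6)*y/3)


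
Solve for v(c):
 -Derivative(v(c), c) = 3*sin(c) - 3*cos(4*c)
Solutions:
 v(c) = C1 + 3*sin(4*c)/4 + 3*cos(c)


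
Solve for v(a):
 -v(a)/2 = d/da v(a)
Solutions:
 v(a) = C1*exp(-a/2)


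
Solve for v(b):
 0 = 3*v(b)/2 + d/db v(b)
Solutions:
 v(b) = C1*exp(-3*b/2)


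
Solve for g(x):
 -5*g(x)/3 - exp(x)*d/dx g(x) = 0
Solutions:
 g(x) = C1*exp(5*exp(-x)/3)


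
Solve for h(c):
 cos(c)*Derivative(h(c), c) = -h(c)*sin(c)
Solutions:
 h(c) = C1*cos(c)


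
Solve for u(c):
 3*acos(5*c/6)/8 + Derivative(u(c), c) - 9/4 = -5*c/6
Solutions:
 u(c) = C1 - 5*c^2/12 - 3*c*acos(5*c/6)/8 + 9*c/4 + 3*sqrt(36 - 25*c^2)/40


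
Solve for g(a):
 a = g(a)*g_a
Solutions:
 g(a) = -sqrt(C1 + a^2)
 g(a) = sqrt(C1 + a^2)


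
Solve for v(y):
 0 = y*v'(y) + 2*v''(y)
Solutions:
 v(y) = C1 + C2*erf(y/2)


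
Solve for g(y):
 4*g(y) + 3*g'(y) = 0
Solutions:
 g(y) = C1*exp(-4*y/3)


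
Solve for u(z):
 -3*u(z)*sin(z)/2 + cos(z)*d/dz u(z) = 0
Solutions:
 u(z) = C1/cos(z)^(3/2)


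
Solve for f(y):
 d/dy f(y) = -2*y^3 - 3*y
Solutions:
 f(y) = C1 - y^4/2 - 3*y^2/2


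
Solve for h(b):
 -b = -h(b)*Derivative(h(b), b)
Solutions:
 h(b) = -sqrt(C1 + b^2)
 h(b) = sqrt(C1 + b^2)


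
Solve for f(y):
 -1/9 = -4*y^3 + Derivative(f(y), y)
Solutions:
 f(y) = C1 + y^4 - y/9


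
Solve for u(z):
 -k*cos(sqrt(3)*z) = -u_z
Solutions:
 u(z) = C1 + sqrt(3)*k*sin(sqrt(3)*z)/3


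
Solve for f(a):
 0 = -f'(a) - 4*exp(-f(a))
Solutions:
 f(a) = log(C1 - 4*a)


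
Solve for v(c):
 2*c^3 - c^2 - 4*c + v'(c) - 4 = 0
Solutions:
 v(c) = C1 - c^4/2 + c^3/3 + 2*c^2 + 4*c


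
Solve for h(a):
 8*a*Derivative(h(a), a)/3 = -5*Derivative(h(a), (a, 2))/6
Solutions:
 h(a) = C1 + C2*erf(2*sqrt(10)*a/5)


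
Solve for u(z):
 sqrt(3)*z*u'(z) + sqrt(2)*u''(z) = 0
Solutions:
 u(z) = C1 + C2*erf(6^(1/4)*z/2)


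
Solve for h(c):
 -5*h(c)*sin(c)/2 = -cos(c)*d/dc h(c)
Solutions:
 h(c) = C1/cos(c)^(5/2)


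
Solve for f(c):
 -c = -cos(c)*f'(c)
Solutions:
 f(c) = C1 + Integral(c/cos(c), c)


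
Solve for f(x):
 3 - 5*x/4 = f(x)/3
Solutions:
 f(x) = 9 - 15*x/4


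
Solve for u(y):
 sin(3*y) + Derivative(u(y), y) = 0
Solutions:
 u(y) = C1 + cos(3*y)/3


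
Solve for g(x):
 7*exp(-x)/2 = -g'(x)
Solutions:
 g(x) = C1 + 7*exp(-x)/2


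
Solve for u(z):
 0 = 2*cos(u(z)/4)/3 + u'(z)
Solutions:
 2*z/3 - 2*log(sin(u(z)/4) - 1) + 2*log(sin(u(z)/4) + 1) = C1


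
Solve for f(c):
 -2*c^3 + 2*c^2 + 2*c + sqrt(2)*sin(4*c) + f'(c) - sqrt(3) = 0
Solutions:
 f(c) = C1 + c^4/2 - 2*c^3/3 - c^2 + sqrt(3)*c + sqrt(2)*cos(4*c)/4


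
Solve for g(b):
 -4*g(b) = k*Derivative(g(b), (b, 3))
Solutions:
 g(b) = C1*exp(2^(2/3)*b*(-1/k)^(1/3)) + C2*exp(2^(2/3)*b*(-1/k)^(1/3)*(-1 + sqrt(3)*I)/2) + C3*exp(-2^(2/3)*b*(-1/k)^(1/3)*(1 + sqrt(3)*I)/2)


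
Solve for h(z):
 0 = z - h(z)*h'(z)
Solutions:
 h(z) = -sqrt(C1 + z^2)
 h(z) = sqrt(C1 + z^2)


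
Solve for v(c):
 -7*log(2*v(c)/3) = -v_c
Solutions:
 -Integral(1/(log(_y) - log(3) + log(2)), (_y, v(c)))/7 = C1 - c


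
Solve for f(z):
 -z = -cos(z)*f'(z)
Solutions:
 f(z) = C1 + Integral(z/cos(z), z)


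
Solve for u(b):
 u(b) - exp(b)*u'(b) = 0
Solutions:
 u(b) = C1*exp(-exp(-b))


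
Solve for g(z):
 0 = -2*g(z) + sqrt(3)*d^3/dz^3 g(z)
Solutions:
 g(z) = C3*exp(2^(1/3)*3^(5/6)*z/3) + (C1*sin(6^(1/3)*z/2) + C2*cos(6^(1/3)*z/2))*exp(-2^(1/3)*3^(5/6)*z/6)


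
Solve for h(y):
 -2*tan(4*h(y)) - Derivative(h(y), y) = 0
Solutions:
 h(y) = -asin(C1*exp(-8*y))/4 + pi/4
 h(y) = asin(C1*exp(-8*y))/4


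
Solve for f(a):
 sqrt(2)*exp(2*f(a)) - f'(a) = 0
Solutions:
 f(a) = log(-sqrt(-1/(C1 + sqrt(2)*a))) - log(2)/2
 f(a) = log(-1/(C1 + sqrt(2)*a))/2 - log(2)/2


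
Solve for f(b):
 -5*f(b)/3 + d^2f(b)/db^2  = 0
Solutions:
 f(b) = C1*exp(-sqrt(15)*b/3) + C2*exp(sqrt(15)*b/3)


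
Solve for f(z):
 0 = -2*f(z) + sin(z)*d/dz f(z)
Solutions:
 f(z) = C1*(cos(z) - 1)/(cos(z) + 1)


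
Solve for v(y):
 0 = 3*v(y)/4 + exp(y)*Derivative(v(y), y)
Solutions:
 v(y) = C1*exp(3*exp(-y)/4)


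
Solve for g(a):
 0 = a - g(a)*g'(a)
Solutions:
 g(a) = -sqrt(C1 + a^2)
 g(a) = sqrt(C1 + a^2)


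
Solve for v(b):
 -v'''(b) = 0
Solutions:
 v(b) = C1 + C2*b + C3*b^2


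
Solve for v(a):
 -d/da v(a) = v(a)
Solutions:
 v(a) = C1*exp(-a)


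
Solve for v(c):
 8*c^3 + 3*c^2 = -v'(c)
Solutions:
 v(c) = C1 - 2*c^4 - c^3


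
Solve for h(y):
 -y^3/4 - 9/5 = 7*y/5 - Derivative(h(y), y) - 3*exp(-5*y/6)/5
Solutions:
 h(y) = C1 + y^4/16 + 7*y^2/10 + 9*y/5 + 18*exp(-5*y/6)/25


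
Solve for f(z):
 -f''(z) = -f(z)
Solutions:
 f(z) = C1*exp(-z) + C2*exp(z)


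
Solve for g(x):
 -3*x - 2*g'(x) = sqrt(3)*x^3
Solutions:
 g(x) = C1 - sqrt(3)*x^4/8 - 3*x^2/4


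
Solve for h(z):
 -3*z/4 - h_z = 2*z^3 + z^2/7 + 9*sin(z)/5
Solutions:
 h(z) = C1 - z^4/2 - z^3/21 - 3*z^2/8 + 9*cos(z)/5


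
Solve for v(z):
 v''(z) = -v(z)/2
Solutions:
 v(z) = C1*sin(sqrt(2)*z/2) + C2*cos(sqrt(2)*z/2)


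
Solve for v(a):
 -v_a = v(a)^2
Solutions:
 v(a) = 1/(C1 + a)


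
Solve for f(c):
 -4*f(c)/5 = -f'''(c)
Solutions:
 f(c) = C3*exp(10^(2/3)*c/5) + (C1*sin(10^(2/3)*sqrt(3)*c/10) + C2*cos(10^(2/3)*sqrt(3)*c/10))*exp(-10^(2/3)*c/10)


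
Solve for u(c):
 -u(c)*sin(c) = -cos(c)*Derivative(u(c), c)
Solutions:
 u(c) = C1/cos(c)


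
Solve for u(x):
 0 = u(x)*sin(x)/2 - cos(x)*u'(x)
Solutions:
 u(x) = C1/sqrt(cos(x))


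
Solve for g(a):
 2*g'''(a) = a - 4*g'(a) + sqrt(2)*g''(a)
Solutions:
 g(a) = C1 + a^2/8 + sqrt(2)*a/16 + (C2*sin(sqrt(30)*a/4) + C3*cos(sqrt(30)*a/4))*exp(sqrt(2)*a/4)


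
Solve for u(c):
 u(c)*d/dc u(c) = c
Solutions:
 u(c) = -sqrt(C1 + c^2)
 u(c) = sqrt(C1 + c^2)


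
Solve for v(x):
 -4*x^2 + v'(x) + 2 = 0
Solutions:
 v(x) = C1 + 4*x^3/3 - 2*x


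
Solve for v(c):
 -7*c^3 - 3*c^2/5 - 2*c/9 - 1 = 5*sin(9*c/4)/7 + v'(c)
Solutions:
 v(c) = C1 - 7*c^4/4 - c^3/5 - c^2/9 - c + 20*cos(9*c/4)/63


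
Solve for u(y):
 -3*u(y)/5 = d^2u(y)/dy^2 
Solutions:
 u(y) = C1*sin(sqrt(15)*y/5) + C2*cos(sqrt(15)*y/5)


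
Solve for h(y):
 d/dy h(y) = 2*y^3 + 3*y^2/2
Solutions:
 h(y) = C1 + y^4/2 + y^3/2


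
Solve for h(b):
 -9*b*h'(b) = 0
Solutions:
 h(b) = C1


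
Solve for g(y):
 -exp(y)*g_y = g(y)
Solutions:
 g(y) = C1*exp(exp(-y))


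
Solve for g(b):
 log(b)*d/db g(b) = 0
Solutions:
 g(b) = C1


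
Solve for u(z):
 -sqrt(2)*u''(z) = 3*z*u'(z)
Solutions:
 u(z) = C1 + C2*erf(2^(1/4)*sqrt(3)*z/2)


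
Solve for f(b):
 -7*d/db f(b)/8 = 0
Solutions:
 f(b) = C1


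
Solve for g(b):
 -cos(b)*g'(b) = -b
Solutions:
 g(b) = C1 + Integral(b/cos(b), b)


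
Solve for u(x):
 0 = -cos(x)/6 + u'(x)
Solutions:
 u(x) = C1 + sin(x)/6


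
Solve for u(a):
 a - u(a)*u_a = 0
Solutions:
 u(a) = -sqrt(C1 + a^2)
 u(a) = sqrt(C1 + a^2)


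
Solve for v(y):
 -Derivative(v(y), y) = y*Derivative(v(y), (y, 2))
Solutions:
 v(y) = C1 + C2*log(y)


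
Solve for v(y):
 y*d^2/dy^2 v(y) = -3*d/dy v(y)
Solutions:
 v(y) = C1 + C2/y^2


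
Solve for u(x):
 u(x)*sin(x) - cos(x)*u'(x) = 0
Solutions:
 u(x) = C1/cos(x)


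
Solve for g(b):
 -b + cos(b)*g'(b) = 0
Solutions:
 g(b) = C1 + Integral(b/cos(b), b)


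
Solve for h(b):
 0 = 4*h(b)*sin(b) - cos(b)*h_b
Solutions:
 h(b) = C1/cos(b)^4


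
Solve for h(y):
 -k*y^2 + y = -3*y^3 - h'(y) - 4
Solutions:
 h(y) = C1 + k*y^3/3 - 3*y^4/4 - y^2/2 - 4*y


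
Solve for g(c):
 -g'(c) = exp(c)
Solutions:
 g(c) = C1 - exp(c)


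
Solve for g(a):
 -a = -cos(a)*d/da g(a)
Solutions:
 g(a) = C1 + Integral(a/cos(a), a)


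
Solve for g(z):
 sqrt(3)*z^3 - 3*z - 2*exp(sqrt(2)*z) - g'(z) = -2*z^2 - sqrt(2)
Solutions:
 g(z) = C1 + sqrt(3)*z^4/4 + 2*z^3/3 - 3*z^2/2 + sqrt(2)*z - sqrt(2)*exp(sqrt(2)*z)


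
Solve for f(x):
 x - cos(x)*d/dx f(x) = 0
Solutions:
 f(x) = C1 + Integral(x/cos(x), x)


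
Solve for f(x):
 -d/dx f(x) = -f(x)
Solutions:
 f(x) = C1*exp(x)


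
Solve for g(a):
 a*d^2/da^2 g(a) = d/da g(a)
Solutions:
 g(a) = C1 + C2*a^2


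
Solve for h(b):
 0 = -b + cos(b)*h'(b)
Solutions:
 h(b) = C1 + Integral(b/cos(b), b)


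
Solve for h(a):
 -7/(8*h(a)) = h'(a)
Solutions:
 h(a) = -sqrt(C1 - 7*a)/2
 h(a) = sqrt(C1 - 7*a)/2


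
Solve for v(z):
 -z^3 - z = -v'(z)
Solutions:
 v(z) = C1 + z^4/4 + z^2/2


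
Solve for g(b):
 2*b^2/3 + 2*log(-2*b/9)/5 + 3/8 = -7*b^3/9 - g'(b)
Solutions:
 g(b) = C1 - 7*b^4/36 - 2*b^3/9 - 2*b*log(-b)/5 + b*(-16*log(2) + 1 + 32*log(3))/40


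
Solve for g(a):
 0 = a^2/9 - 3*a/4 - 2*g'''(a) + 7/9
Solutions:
 g(a) = C1 + C2*a + C3*a^2 + a^5/1080 - a^4/64 + 7*a^3/108


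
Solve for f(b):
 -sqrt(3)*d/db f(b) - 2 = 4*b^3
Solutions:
 f(b) = C1 - sqrt(3)*b^4/3 - 2*sqrt(3)*b/3


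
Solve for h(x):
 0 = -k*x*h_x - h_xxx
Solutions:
 h(x) = C1 + Integral(C2*airyai(x*(-k)^(1/3)) + C3*airybi(x*(-k)^(1/3)), x)


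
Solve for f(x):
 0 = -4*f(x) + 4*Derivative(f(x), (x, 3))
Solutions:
 f(x) = C3*exp(x) + (C1*sin(sqrt(3)*x/2) + C2*cos(sqrt(3)*x/2))*exp(-x/2)


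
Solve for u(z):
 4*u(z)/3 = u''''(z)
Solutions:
 u(z) = C1*exp(-sqrt(2)*3^(3/4)*z/3) + C2*exp(sqrt(2)*3^(3/4)*z/3) + C3*sin(sqrt(2)*3^(3/4)*z/3) + C4*cos(sqrt(2)*3^(3/4)*z/3)


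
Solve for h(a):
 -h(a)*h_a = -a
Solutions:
 h(a) = -sqrt(C1 + a^2)
 h(a) = sqrt(C1 + a^2)


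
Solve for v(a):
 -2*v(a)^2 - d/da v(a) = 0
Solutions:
 v(a) = 1/(C1 + 2*a)


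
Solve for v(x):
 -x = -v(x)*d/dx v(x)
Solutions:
 v(x) = -sqrt(C1 + x^2)
 v(x) = sqrt(C1 + x^2)


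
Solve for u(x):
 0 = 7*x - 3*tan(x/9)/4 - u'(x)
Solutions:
 u(x) = C1 + 7*x^2/2 + 27*log(cos(x/9))/4


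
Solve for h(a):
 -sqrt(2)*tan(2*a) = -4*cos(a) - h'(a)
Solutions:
 h(a) = C1 - sqrt(2)*log(cos(2*a))/2 - 4*sin(a)


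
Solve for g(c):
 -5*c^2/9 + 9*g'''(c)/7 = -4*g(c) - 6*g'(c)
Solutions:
 g(c) = C1*exp(-14^(1/3)*c*(-(3 + sqrt(23))^(1/3) + 14^(1/3)/(3 + sqrt(23))^(1/3))/6)*sin(14^(1/3)*sqrt(3)*c*(14^(1/3)/(3 + sqrt(23))^(1/3) + (3 + sqrt(23))^(1/3))/6) + C2*exp(-14^(1/3)*c*(-(3 + sqrt(23))^(1/3) + 14^(1/3)/(3 + sqrt(23))^(1/3))/6)*cos(14^(1/3)*sqrt(3)*c*(14^(1/3)/(3 + sqrt(23))^(1/3) + (3 + sqrt(23))^(1/3))/6) + C3*exp(14^(1/3)*c*(-(3 + sqrt(23))^(1/3) + 14^(1/3)/(3 + sqrt(23))^(1/3))/3) + 5*c^2/36 - 5*c/12 + 5/8


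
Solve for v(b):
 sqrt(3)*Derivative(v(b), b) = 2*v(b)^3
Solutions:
 v(b) = -sqrt(6)*sqrt(-1/(C1 + 2*sqrt(3)*b))/2
 v(b) = sqrt(6)*sqrt(-1/(C1 + 2*sqrt(3)*b))/2


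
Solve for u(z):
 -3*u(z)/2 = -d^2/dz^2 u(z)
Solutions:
 u(z) = C1*exp(-sqrt(6)*z/2) + C2*exp(sqrt(6)*z/2)


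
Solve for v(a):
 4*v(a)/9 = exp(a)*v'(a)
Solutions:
 v(a) = C1*exp(-4*exp(-a)/9)


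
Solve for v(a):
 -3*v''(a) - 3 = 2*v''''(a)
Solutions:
 v(a) = C1 + C2*a + C3*sin(sqrt(6)*a/2) + C4*cos(sqrt(6)*a/2) - a^2/2


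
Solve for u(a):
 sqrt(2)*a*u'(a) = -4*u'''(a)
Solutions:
 u(a) = C1 + Integral(C2*airyai(-sqrt(2)*a/2) + C3*airybi(-sqrt(2)*a/2), a)


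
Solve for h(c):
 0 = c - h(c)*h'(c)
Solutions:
 h(c) = -sqrt(C1 + c^2)
 h(c) = sqrt(C1 + c^2)


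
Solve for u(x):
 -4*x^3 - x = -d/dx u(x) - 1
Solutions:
 u(x) = C1 + x^4 + x^2/2 - x


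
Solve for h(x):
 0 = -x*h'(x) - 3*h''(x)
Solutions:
 h(x) = C1 + C2*erf(sqrt(6)*x/6)


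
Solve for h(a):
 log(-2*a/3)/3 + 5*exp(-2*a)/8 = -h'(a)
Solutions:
 h(a) = C1 - a*log(-a)/3 + a*(-log(2) + 1 + log(3))/3 + 5*exp(-2*a)/16


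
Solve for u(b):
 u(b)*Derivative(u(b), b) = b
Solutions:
 u(b) = -sqrt(C1 + b^2)
 u(b) = sqrt(C1 + b^2)


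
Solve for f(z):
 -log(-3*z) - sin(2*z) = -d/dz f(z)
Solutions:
 f(z) = C1 + z*log(-z) - z + z*log(3) - cos(2*z)/2


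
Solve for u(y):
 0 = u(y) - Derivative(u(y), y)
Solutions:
 u(y) = C1*exp(y)


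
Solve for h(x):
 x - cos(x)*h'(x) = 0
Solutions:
 h(x) = C1 + Integral(x/cos(x), x)


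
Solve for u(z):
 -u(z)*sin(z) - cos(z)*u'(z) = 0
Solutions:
 u(z) = C1*cos(z)


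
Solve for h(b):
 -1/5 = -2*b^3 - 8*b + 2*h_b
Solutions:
 h(b) = C1 + b^4/4 + 2*b^2 - b/10


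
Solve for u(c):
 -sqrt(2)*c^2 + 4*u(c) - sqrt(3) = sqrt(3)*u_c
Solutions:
 u(c) = C1*exp(4*sqrt(3)*c/3) + sqrt(2)*c^2/4 + sqrt(6)*c/8 + 3*sqrt(2)/32 + sqrt(3)/4


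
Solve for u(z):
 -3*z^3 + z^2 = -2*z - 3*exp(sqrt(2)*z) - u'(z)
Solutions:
 u(z) = C1 + 3*z^4/4 - z^3/3 - z^2 - 3*sqrt(2)*exp(sqrt(2)*z)/2


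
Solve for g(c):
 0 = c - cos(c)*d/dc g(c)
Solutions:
 g(c) = C1 + Integral(c/cos(c), c)


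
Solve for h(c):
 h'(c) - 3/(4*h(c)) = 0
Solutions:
 h(c) = -sqrt(C1 + 6*c)/2
 h(c) = sqrt(C1 + 6*c)/2


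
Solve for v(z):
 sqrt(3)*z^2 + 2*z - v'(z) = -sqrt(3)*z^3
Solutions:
 v(z) = C1 + sqrt(3)*z^4/4 + sqrt(3)*z^3/3 + z^2


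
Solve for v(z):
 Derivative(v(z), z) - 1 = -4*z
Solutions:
 v(z) = C1 - 2*z^2 + z


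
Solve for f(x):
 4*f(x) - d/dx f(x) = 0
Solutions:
 f(x) = C1*exp(4*x)


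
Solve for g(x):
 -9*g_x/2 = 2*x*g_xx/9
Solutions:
 g(x) = C1 + C2/x^(77/4)


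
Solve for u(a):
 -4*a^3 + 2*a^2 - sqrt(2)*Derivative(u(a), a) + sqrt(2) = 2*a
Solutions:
 u(a) = C1 - sqrt(2)*a^4/2 + sqrt(2)*a^3/3 - sqrt(2)*a^2/2 + a


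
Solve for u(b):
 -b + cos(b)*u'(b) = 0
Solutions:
 u(b) = C1 + Integral(b/cos(b), b)


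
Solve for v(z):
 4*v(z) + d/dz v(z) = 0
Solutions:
 v(z) = C1*exp(-4*z)


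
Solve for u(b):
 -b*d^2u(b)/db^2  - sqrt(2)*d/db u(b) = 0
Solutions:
 u(b) = C1 + C2*b^(1 - sqrt(2))


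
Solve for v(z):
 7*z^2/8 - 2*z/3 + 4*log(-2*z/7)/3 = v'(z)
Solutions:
 v(z) = C1 + 7*z^3/24 - z^2/3 + 4*z*log(-z)/3 + 4*z*(-log(7) - 1 + log(2))/3


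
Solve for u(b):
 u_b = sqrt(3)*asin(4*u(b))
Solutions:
 Integral(1/asin(4*_y), (_y, u(b))) = C1 + sqrt(3)*b


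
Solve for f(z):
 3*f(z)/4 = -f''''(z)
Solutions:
 f(z) = (C1*sin(3^(1/4)*z/2) + C2*cos(3^(1/4)*z/2))*exp(-3^(1/4)*z/2) + (C3*sin(3^(1/4)*z/2) + C4*cos(3^(1/4)*z/2))*exp(3^(1/4)*z/2)


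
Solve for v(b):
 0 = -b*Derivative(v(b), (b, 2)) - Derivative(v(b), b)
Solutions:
 v(b) = C1 + C2*log(b)


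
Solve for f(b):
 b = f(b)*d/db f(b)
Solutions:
 f(b) = -sqrt(C1 + b^2)
 f(b) = sqrt(C1 + b^2)


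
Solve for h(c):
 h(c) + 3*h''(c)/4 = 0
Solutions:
 h(c) = C1*sin(2*sqrt(3)*c/3) + C2*cos(2*sqrt(3)*c/3)


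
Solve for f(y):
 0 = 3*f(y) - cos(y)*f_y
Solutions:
 f(y) = C1*(sin(y) + 1)^(3/2)/(sin(y) - 1)^(3/2)


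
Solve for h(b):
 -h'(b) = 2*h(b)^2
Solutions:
 h(b) = 1/(C1 + 2*b)


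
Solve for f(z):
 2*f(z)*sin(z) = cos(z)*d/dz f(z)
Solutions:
 f(z) = C1/cos(z)^2


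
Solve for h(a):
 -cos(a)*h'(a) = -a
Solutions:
 h(a) = C1 + Integral(a/cos(a), a)


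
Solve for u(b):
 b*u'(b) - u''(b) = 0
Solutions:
 u(b) = C1 + C2*erfi(sqrt(2)*b/2)


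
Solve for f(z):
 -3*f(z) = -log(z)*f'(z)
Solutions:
 f(z) = C1*exp(3*li(z))


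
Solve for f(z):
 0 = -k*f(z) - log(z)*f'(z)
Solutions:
 f(z) = C1*exp(-k*li(z))


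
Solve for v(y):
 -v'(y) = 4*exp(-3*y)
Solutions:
 v(y) = C1 + 4*exp(-3*y)/3


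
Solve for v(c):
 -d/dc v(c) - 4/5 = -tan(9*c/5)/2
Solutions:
 v(c) = C1 - 4*c/5 - 5*log(cos(9*c/5))/18


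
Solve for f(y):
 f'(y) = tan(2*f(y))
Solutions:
 f(y) = -asin(C1*exp(2*y))/2 + pi/2
 f(y) = asin(C1*exp(2*y))/2


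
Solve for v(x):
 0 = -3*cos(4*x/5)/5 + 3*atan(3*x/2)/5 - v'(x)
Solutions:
 v(x) = C1 + 3*x*atan(3*x/2)/5 - log(9*x^2 + 4)/5 - 3*sin(4*x/5)/4


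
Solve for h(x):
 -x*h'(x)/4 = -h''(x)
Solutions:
 h(x) = C1 + C2*erfi(sqrt(2)*x/4)


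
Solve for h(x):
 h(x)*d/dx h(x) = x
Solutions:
 h(x) = -sqrt(C1 + x^2)
 h(x) = sqrt(C1 + x^2)


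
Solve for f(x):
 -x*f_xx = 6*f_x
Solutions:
 f(x) = C1 + C2/x^5


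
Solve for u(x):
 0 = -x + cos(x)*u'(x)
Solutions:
 u(x) = C1 + Integral(x/cos(x), x)


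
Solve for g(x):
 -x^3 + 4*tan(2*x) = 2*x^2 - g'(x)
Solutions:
 g(x) = C1 + x^4/4 + 2*x^3/3 + 2*log(cos(2*x))


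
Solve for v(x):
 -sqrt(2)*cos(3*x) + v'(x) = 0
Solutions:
 v(x) = C1 + sqrt(2)*sin(3*x)/3


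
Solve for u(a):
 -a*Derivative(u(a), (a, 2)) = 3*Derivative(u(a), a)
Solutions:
 u(a) = C1 + C2/a^2


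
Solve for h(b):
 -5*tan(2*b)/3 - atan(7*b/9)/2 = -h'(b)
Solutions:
 h(b) = C1 + b*atan(7*b/9)/2 - 9*log(49*b^2 + 81)/28 - 5*log(cos(2*b))/6


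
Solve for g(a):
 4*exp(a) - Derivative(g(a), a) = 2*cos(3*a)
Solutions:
 g(a) = C1 + 4*exp(a) - 2*sin(3*a)/3


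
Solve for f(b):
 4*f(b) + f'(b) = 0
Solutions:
 f(b) = C1*exp(-4*b)


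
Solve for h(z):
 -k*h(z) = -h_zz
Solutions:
 h(z) = C1*exp(-sqrt(k)*z) + C2*exp(sqrt(k)*z)


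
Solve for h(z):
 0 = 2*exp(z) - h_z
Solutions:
 h(z) = C1 + 2*exp(z)


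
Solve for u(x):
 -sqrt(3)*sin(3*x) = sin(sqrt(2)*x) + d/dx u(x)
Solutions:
 u(x) = C1 + sqrt(3)*cos(3*x)/3 + sqrt(2)*cos(sqrt(2)*x)/2


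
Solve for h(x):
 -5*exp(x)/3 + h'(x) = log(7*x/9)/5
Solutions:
 h(x) = C1 + x*log(x)/5 + x*(-2*log(3) - 1 + log(7))/5 + 5*exp(x)/3


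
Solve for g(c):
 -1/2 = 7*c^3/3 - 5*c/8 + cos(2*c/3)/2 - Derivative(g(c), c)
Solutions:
 g(c) = C1 + 7*c^4/12 - 5*c^2/16 + c/2 + 3*sin(2*c/3)/4


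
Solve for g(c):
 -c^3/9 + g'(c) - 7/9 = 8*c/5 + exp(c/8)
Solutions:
 g(c) = C1 + c^4/36 + 4*c^2/5 + 7*c/9 + 8*exp(c/8)


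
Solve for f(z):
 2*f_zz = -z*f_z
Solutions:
 f(z) = C1 + C2*erf(z/2)


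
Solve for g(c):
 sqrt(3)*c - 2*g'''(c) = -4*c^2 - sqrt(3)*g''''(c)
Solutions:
 g(c) = C1 + C2*c + C3*c^2 + C4*exp(2*sqrt(3)*c/3) + c^5/30 + 5*sqrt(3)*c^4/48 + 5*c^3/8


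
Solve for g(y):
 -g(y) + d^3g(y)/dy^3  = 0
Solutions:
 g(y) = C3*exp(y) + (C1*sin(sqrt(3)*y/2) + C2*cos(sqrt(3)*y/2))*exp(-y/2)


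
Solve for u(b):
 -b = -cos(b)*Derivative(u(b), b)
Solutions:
 u(b) = C1 + Integral(b/cos(b), b)


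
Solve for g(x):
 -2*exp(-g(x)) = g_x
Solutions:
 g(x) = log(C1 - 2*x)


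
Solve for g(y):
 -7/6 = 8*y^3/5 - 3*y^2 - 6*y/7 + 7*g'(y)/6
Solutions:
 g(y) = C1 - 12*y^4/35 + 6*y^3/7 + 18*y^2/49 - y


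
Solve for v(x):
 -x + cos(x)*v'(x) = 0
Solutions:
 v(x) = C1 + Integral(x/cos(x), x)


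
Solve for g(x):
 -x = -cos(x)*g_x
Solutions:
 g(x) = C1 + Integral(x/cos(x), x)


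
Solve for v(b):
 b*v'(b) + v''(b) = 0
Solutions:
 v(b) = C1 + C2*erf(sqrt(2)*b/2)


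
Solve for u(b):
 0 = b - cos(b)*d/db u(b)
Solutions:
 u(b) = C1 + Integral(b/cos(b), b)


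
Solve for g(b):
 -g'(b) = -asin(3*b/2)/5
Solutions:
 g(b) = C1 + b*asin(3*b/2)/5 + sqrt(4 - 9*b^2)/15


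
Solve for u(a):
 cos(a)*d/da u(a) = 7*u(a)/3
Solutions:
 u(a) = C1*(sin(a) + 1)^(7/6)/(sin(a) - 1)^(7/6)


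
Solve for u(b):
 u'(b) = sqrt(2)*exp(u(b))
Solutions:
 u(b) = log(-1/(C1 + sqrt(2)*b))


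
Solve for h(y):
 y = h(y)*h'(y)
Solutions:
 h(y) = -sqrt(C1 + y^2)
 h(y) = sqrt(C1 + y^2)


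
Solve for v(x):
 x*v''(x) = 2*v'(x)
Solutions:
 v(x) = C1 + C2*x^3


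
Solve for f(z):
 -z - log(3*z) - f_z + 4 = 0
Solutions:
 f(z) = C1 - z^2/2 - z*log(z) - z*log(3) + 5*z


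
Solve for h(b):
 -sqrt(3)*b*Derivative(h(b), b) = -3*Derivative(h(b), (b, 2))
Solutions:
 h(b) = C1 + C2*erfi(sqrt(2)*3^(3/4)*b/6)


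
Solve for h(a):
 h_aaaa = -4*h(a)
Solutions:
 h(a) = (C1*sin(a) + C2*cos(a))*exp(-a) + (C3*sin(a) + C4*cos(a))*exp(a)


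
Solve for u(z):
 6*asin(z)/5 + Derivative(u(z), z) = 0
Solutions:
 u(z) = C1 - 6*z*asin(z)/5 - 6*sqrt(1 - z^2)/5


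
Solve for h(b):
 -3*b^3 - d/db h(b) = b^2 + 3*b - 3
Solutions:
 h(b) = C1 - 3*b^4/4 - b^3/3 - 3*b^2/2 + 3*b


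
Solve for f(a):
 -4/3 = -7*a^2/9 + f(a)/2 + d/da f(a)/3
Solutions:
 f(a) = C1*exp(-3*a/2) + 14*a^2/9 - 56*a/27 - 104/81


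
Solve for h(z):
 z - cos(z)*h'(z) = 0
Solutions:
 h(z) = C1 + Integral(z/cos(z), z)


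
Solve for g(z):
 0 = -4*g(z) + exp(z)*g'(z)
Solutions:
 g(z) = C1*exp(-4*exp(-z))


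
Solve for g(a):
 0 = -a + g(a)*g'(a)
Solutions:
 g(a) = -sqrt(C1 + a^2)
 g(a) = sqrt(C1 + a^2)


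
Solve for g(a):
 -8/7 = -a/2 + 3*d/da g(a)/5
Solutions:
 g(a) = C1 + 5*a^2/12 - 40*a/21


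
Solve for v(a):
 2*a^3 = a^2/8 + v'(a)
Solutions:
 v(a) = C1 + a^4/2 - a^3/24


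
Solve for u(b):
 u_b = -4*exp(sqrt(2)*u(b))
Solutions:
 u(b) = sqrt(2)*(2*log(1/(C1 + 4*b)) - log(2))/4


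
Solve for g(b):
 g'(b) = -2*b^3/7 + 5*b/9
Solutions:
 g(b) = C1 - b^4/14 + 5*b^2/18


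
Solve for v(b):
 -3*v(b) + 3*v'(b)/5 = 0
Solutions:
 v(b) = C1*exp(5*b)


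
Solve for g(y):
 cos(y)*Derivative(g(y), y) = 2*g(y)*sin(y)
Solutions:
 g(y) = C1/cos(y)^2


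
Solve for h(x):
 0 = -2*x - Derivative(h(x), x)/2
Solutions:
 h(x) = C1 - 2*x^2


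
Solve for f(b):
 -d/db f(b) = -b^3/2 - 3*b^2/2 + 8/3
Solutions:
 f(b) = C1 + b^4/8 + b^3/2 - 8*b/3


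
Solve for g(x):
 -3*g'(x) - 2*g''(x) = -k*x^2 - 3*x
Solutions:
 g(x) = C1 + C2*exp(-3*x/2) + k*x^3/9 - 2*k*x^2/9 + 8*k*x/27 + x^2/2 - 2*x/3


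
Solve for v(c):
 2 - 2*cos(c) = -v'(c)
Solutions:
 v(c) = C1 - 2*c + 2*sin(c)


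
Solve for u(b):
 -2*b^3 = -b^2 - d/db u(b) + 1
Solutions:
 u(b) = C1 + b^4/2 - b^3/3 + b


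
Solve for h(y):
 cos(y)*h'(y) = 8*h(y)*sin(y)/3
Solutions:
 h(y) = C1/cos(y)^(8/3)


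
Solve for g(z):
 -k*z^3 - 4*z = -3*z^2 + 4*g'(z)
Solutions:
 g(z) = C1 - k*z^4/16 + z^3/4 - z^2/2


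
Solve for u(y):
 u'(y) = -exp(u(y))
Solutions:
 u(y) = log(1/(C1 + y))


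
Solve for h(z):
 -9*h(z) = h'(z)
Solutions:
 h(z) = C1*exp(-9*z)


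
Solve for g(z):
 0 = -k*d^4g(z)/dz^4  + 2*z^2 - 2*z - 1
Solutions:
 g(z) = C1 + C2*z + C3*z^2 + C4*z^3 + z^6/(180*k) - z^5/(60*k) - z^4/(24*k)


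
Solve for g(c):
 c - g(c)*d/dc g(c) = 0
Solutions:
 g(c) = -sqrt(C1 + c^2)
 g(c) = sqrt(C1 + c^2)


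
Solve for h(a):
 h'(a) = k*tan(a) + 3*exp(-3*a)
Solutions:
 h(a) = C1 + k*log(tan(a)^2 + 1)/2 - exp(-3*a)


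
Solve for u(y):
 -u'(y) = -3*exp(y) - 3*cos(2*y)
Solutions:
 u(y) = C1 + 3*exp(y) + 3*sin(2*y)/2


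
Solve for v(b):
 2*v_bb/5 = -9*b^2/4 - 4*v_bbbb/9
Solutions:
 v(b) = C1 + C2*b + C3*sin(3*sqrt(10)*b/10) + C4*cos(3*sqrt(10)*b/10) - 15*b^4/32 + 25*b^2/4


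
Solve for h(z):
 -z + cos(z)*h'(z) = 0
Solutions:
 h(z) = C1 + Integral(z/cos(z), z)


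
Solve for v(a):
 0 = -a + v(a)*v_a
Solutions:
 v(a) = -sqrt(C1 + a^2)
 v(a) = sqrt(C1 + a^2)


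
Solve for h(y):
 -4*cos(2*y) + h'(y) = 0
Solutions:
 h(y) = C1 + 2*sin(2*y)


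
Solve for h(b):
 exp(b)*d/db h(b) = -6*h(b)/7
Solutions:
 h(b) = C1*exp(6*exp(-b)/7)


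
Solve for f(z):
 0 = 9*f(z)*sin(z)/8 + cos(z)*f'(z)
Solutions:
 f(z) = C1*cos(z)^(9/8)


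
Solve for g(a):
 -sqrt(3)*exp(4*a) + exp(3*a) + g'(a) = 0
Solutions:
 g(a) = C1 + sqrt(3)*exp(4*a)/4 - exp(3*a)/3


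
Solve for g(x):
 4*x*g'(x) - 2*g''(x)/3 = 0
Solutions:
 g(x) = C1 + C2*erfi(sqrt(3)*x)


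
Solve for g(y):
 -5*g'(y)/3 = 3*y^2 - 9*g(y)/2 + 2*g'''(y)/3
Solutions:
 g(y) = C1*exp(3^(1/3)*y*(-(243 + sqrt(62049))^(1/3) + 10*3^(1/3)/(243 + sqrt(62049))^(1/3))/12)*sin(3^(1/6)*y*(30/(243 + sqrt(62049))^(1/3) + 3^(2/3)*(243 + sqrt(62049))^(1/3))/12) + C2*exp(3^(1/3)*y*(-(243 + sqrt(62049))^(1/3) + 10*3^(1/3)/(243 + sqrt(62049))^(1/3))/12)*cos(3^(1/6)*y*(30/(243 + sqrt(62049))^(1/3) + 3^(2/3)*(243 + sqrt(62049))^(1/3))/12) + C3*exp(-3^(1/3)*y*(-(243 + sqrt(62049))^(1/3) + 10*3^(1/3)/(243 + sqrt(62049))^(1/3))/6) + 2*y^2/3 + 40*y/81 + 400/2187


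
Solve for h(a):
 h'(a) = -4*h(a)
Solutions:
 h(a) = C1*exp(-4*a)


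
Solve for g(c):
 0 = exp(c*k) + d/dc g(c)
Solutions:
 g(c) = C1 - exp(c*k)/k


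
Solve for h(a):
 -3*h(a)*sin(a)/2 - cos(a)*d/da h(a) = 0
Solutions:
 h(a) = C1*cos(a)^(3/2)


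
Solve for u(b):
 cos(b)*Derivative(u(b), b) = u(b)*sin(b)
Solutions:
 u(b) = C1/cos(b)


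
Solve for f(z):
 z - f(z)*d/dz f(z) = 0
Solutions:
 f(z) = -sqrt(C1 + z^2)
 f(z) = sqrt(C1 + z^2)


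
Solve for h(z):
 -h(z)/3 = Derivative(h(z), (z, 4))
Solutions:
 h(z) = (C1*sin(sqrt(2)*3^(3/4)*z/6) + C2*cos(sqrt(2)*3^(3/4)*z/6))*exp(-sqrt(2)*3^(3/4)*z/6) + (C3*sin(sqrt(2)*3^(3/4)*z/6) + C4*cos(sqrt(2)*3^(3/4)*z/6))*exp(sqrt(2)*3^(3/4)*z/6)


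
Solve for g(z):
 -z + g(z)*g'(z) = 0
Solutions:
 g(z) = -sqrt(C1 + z^2)
 g(z) = sqrt(C1 + z^2)


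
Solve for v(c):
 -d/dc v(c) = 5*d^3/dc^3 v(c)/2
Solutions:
 v(c) = C1 + C2*sin(sqrt(10)*c/5) + C3*cos(sqrt(10)*c/5)


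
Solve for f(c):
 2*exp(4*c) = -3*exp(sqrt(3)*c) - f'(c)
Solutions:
 f(c) = C1 - exp(4*c)/2 - sqrt(3)*exp(sqrt(3)*c)


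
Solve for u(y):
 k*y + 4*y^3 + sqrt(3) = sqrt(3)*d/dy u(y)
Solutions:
 u(y) = C1 + sqrt(3)*k*y^2/6 + sqrt(3)*y^4/3 + y


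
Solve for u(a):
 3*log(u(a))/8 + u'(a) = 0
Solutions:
 li(u(a)) = C1 - 3*a/8


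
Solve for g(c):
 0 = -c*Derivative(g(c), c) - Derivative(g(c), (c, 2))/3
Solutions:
 g(c) = C1 + C2*erf(sqrt(6)*c/2)


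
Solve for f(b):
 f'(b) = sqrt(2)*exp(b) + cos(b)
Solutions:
 f(b) = C1 + sqrt(2)*exp(b) + sin(b)


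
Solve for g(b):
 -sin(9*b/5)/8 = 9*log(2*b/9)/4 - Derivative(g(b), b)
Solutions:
 g(b) = C1 + 9*b*log(b)/4 - 9*b*log(3)/2 - 9*b/4 + 9*b*log(2)/4 - 5*cos(9*b/5)/72


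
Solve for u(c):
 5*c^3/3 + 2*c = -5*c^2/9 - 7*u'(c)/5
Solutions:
 u(c) = C1 - 25*c^4/84 - 25*c^3/189 - 5*c^2/7


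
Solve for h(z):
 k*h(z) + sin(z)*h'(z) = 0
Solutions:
 h(z) = C1*exp(k*(-log(cos(z) - 1) + log(cos(z) + 1))/2)


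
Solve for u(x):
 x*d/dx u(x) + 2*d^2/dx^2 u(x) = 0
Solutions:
 u(x) = C1 + C2*erf(x/2)


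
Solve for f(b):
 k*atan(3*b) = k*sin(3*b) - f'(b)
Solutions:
 f(b) = C1 - k*(b*atan(3*b) - log(9*b^2 + 1)/6 + cos(3*b)/3)


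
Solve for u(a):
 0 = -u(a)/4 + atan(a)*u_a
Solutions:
 u(a) = C1*exp(Integral(1/atan(a), a)/4)


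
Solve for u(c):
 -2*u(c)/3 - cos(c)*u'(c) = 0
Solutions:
 u(c) = C1*(sin(c) - 1)^(1/3)/(sin(c) + 1)^(1/3)


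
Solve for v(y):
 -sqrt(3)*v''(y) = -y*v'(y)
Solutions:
 v(y) = C1 + C2*erfi(sqrt(2)*3^(3/4)*y/6)


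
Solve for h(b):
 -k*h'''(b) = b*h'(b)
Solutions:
 h(b) = C1 + Integral(C2*airyai(b*(-1/k)^(1/3)) + C3*airybi(b*(-1/k)^(1/3)), b)


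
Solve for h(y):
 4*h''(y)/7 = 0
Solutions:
 h(y) = C1 + C2*y


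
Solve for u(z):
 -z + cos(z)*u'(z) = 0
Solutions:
 u(z) = C1 + Integral(z/cos(z), z)


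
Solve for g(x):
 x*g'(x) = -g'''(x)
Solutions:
 g(x) = C1 + Integral(C2*airyai(-x) + C3*airybi(-x), x)


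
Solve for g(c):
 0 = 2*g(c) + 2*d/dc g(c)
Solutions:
 g(c) = C1*exp(-c)


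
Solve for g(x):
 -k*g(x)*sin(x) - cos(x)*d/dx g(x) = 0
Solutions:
 g(x) = C1*exp(k*log(cos(x)))


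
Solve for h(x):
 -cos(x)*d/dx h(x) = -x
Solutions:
 h(x) = C1 + Integral(x/cos(x), x)


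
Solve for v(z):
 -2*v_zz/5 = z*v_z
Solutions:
 v(z) = C1 + C2*erf(sqrt(5)*z/2)


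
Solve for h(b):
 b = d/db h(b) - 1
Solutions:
 h(b) = C1 + b^2/2 + b


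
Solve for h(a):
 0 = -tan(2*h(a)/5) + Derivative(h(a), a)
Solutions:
 h(a) = -5*asin(C1*exp(2*a/5))/2 + 5*pi/2
 h(a) = 5*asin(C1*exp(2*a/5))/2


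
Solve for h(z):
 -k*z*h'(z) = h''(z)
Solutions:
 h(z) = Piecewise((-sqrt(2)*sqrt(pi)*C1*erf(sqrt(2)*sqrt(k)*z/2)/(2*sqrt(k)) - C2, (k > 0) | (k < 0)), (-C1*z - C2, True))


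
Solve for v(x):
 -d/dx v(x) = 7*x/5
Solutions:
 v(x) = C1 - 7*x^2/10


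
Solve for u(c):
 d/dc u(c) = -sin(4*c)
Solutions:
 u(c) = C1 + cos(4*c)/4


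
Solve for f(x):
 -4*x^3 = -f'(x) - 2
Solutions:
 f(x) = C1 + x^4 - 2*x


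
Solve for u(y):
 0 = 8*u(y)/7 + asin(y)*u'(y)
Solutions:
 u(y) = C1*exp(-8*Integral(1/asin(y), y)/7)


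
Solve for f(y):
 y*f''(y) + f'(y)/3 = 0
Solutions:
 f(y) = C1 + C2*y^(2/3)


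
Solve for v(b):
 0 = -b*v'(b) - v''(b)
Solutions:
 v(b) = C1 + C2*erf(sqrt(2)*b/2)


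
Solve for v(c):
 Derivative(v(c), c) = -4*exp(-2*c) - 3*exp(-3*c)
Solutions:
 v(c) = C1 + 2*exp(-2*c) + exp(-3*c)


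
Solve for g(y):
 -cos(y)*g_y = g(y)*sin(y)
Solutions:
 g(y) = C1*cos(y)


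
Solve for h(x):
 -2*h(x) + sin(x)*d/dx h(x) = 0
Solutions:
 h(x) = C1*(cos(x) - 1)/(cos(x) + 1)


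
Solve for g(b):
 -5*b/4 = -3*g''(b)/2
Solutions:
 g(b) = C1 + C2*b + 5*b^3/36


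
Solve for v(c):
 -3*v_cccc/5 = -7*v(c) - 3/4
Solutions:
 v(c) = C1*exp(-3^(3/4)*35^(1/4)*c/3) + C2*exp(3^(3/4)*35^(1/4)*c/3) + C3*sin(3^(3/4)*35^(1/4)*c/3) + C4*cos(3^(3/4)*35^(1/4)*c/3) - 3/28


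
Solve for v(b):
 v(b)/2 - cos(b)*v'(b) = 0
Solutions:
 v(b) = C1*(sin(b) + 1)^(1/4)/(sin(b) - 1)^(1/4)


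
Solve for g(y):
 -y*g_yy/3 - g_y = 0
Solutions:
 g(y) = C1 + C2/y^2


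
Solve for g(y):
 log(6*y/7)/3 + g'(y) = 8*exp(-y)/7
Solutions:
 g(y) = C1 - y*log(y)/3 + y*(-log(6) + 1 + log(7))/3 - 8*exp(-y)/7


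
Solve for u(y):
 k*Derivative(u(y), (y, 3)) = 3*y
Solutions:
 u(y) = C1 + C2*y + C3*y^2 + y^4/(8*k)


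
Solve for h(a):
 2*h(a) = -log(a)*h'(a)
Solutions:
 h(a) = C1*exp(-2*li(a))


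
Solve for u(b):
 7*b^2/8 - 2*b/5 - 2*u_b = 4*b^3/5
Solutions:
 u(b) = C1 - b^4/10 + 7*b^3/48 - b^2/10


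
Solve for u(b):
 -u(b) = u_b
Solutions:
 u(b) = C1*exp(-b)


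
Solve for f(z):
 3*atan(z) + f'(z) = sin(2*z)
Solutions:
 f(z) = C1 - 3*z*atan(z) + 3*log(z^2 + 1)/2 - cos(2*z)/2


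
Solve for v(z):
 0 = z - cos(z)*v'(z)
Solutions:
 v(z) = C1 + Integral(z/cos(z), z)


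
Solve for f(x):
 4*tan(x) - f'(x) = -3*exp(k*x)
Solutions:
 f(x) = C1 + 3*Piecewise((exp(k*x)/k, Ne(k, 0)), (x, True)) - 4*log(cos(x))


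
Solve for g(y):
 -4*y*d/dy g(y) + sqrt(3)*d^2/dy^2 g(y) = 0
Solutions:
 g(y) = C1 + C2*erfi(sqrt(2)*3^(3/4)*y/3)


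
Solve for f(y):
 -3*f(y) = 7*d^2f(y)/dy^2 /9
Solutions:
 f(y) = C1*sin(3*sqrt(21)*y/7) + C2*cos(3*sqrt(21)*y/7)


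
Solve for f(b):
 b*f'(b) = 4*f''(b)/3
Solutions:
 f(b) = C1 + C2*erfi(sqrt(6)*b/4)


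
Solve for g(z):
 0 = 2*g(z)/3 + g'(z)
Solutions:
 g(z) = C1*exp(-2*z/3)


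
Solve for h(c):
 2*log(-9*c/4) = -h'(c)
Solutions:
 h(c) = C1 - 2*c*log(-c) + 2*c*(-2*log(3) + 1 + 2*log(2))


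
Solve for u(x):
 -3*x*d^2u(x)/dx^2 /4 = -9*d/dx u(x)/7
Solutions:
 u(x) = C1 + C2*x^(19/7)


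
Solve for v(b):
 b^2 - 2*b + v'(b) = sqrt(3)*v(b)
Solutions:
 v(b) = C1*exp(sqrt(3)*b) + sqrt(3)*b^2/3 - 2*sqrt(3)*b/3 + 2*b/3 - 2/3 + 2*sqrt(3)/9


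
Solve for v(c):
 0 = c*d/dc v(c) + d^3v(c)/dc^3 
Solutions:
 v(c) = C1 + Integral(C2*airyai(-c) + C3*airybi(-c), c)


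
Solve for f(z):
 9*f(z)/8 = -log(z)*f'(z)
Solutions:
 f(z) = C1*exp(-9*li(z)/8)


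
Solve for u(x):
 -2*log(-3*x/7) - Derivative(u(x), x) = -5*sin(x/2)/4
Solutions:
 u(x) = C1 - 2*x*log(-x) - 2*x*log(3) + 2*x + 2*x*log(7) - 5*cos(x/2)/2


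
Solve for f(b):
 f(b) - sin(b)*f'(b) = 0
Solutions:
 f(b) = C1*sqrt(cos(b) - 1)/sqrt(cos(b) + 1)


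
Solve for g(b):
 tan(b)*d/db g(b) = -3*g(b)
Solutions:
 g(b) = C1/sin(b)^3


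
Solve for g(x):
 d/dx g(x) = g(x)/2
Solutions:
 g(x) = C1*exp(x/2)


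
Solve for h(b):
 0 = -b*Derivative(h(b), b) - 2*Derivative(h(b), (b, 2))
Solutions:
 h(b) = C1 + C2*erf(b/2)


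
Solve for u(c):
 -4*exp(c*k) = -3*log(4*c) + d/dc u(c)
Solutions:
 u(c) = C1 + 3*c*log(c) + 3*c*(-1 + 2*log(2)) + Piecewise((-4*exp(c*k)/k, Ne(k, 0)), (-4*c, True))


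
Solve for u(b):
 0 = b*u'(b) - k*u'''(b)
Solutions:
 u(b) = C1 + Integral(C2*airyai(b*(1/k)^(1/3)) + C3*airybi(b*(1/k)^(1/3)), b)


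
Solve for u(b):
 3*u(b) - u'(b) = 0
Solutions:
 u(b) = C1*exp(3*b)


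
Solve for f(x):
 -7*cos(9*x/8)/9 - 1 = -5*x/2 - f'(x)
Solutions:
 f(x) = C1 - 5*x^2/4 + x + 56*sin(9*x/8)/81


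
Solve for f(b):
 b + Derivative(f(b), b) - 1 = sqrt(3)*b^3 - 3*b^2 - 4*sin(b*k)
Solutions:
 f(b) = C1 + sqrt(3)*b^4/4 - b^3 - b^2/2 + b + 4*cos(b*k)/k


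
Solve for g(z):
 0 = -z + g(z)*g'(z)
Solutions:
 g(z) = -sqrt(C1 + z^2)
 g(z) = sqrt(C1 + z^2)


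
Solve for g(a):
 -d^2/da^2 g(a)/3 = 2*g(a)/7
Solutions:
 g(a) = C1*sin(sqrt(42)*a/7) + C2*cos(sqrt(42)*a/7)


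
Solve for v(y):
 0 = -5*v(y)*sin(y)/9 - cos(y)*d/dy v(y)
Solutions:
 v(y) = C1*cos(y)^(5/9)


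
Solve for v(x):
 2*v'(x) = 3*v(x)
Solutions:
 v(x) = C1*exp(3*x/2)


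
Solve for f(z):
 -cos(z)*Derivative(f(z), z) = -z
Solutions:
 f(z) = C1 + Integral(z/cos(z), z)


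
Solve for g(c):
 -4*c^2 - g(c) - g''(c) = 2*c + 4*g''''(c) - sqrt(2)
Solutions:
 g(c) = -4*c^2 - 2*c + (C1*sin(sqrt(2)*c*cos(atan(sqrt(15))/2)/2) + C2*cos(sqrt(2)*c*cos(atan(sqrt(15))/2)/2))*exp(-sqrt(2)*c*sin(atan(sqrt(15))/2)/2) + (C3*sin(sqrt(2)*c*cos(atan(sqrt(15))/2)/2) + C4*cos(sqrt(2)*c*cos(atan(sqrt(15))/2)/2))*exp(sqrt(2)*c*sin(atan(sqrt(15))/2)/2) + sqrt(2) + 8


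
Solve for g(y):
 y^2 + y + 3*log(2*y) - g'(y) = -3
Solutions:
 g(y) = C1 + y^3/3 + y^2/2 + 3*y*log(y) + y*log(8)


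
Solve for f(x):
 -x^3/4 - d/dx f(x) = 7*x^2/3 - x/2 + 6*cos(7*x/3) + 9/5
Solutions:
 f(x) = C1 - x^4/16 - 7*x^3/9 + x^2/4 - 9*x/5 - 18*sin(7*x/3)/7


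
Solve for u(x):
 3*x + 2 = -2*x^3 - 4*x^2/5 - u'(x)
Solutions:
 u(x) = C1 - x^4/2 - 4*x^3/15 - 3*x^2/2 - 2*x


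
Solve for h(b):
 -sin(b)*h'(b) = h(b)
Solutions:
 h(b) = C1*sqrt(cos(b) + 1)/sqrt(cos(b) - 1)


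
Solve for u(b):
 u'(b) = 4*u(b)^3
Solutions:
 u(b) = -sqrt(2)*sqrt(-1/(C1 + 4*b))/2
 u(b) = sqrt(2)*sqrt(-1/(C1 + 4*b))/2


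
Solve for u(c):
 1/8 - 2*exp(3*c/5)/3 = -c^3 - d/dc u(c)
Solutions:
 u(c) = C1 - c^4/4 - c/8 + 10*exp(3*c/5)/9


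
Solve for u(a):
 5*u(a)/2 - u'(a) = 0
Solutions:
 u(a) = C1*exp(5*a/2)


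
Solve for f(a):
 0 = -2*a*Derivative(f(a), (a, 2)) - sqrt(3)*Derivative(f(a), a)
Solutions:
 f(a) = C1 + C2*a^(1 - sqrt(3)/2)


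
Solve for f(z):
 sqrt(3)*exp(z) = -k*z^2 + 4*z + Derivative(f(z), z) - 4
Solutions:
 f(z) = C1 + k*z^3/3 - 2*z^2 + 4*z + sqrt(3)*exp(z)


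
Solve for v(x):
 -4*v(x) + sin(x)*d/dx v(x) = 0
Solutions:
 v(x) = C1*(cos(x)^2 - 2*cos(x) + 1)/(cos(x)^2 + 2*cos(x) + 1)


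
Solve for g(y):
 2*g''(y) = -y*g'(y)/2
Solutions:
 g(y) = C1 + C2*erf(sqrt(2)*y/4)


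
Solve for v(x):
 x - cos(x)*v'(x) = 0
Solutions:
 v(x) = C1 + Integral(x/cos(x), x)


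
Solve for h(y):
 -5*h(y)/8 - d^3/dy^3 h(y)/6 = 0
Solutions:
 h(y) = C3*exp(-30^(1/3)*y/2) + (C1*sin(10^(1/3)*3^(5/6)*y/4) + C2*cos(10^(1/3)*3^(5/6)*y/4))*exp(30^(1/3)*y/4)


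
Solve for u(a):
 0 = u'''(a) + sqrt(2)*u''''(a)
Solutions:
 u(a) = C1 + C2*a + C3*a^2 + C4*exp(-sqrt(2)*a/2)


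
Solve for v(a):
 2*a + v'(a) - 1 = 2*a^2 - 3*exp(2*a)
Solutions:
 v(a) = C1 + 2*a^3/3 - a^2 + a - 3*exp(2*a)/2


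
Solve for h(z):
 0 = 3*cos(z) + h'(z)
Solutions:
 h(z) = C1 - 3*sin(z)


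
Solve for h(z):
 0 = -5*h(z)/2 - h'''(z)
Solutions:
 h(z) = C3*exp(-2^(2/3)*5^(1/3)*z/2) + (C1*sin(2^(2/3)*sqrt(3)*5^(1/3)*z/4) + C2*cos(2^(2/3)*sqrt(3)*5^(1/3)*z/4))*exp(2^(2/3)*5^(1/3)*z/4)


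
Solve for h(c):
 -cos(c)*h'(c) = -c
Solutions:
 h(c) = C1 + Integral(c/cos(c), c)


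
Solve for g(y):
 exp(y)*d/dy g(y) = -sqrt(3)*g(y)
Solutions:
 g(y) = C1*exp(sqrt(3)*exp(-y))


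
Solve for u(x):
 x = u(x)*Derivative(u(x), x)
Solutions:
 u(x) = -sqrt(C1 + x^2)
 u(x) = sqrt(C1 + x^2)


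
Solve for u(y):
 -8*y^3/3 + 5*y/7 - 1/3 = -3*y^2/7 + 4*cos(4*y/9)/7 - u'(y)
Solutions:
 u(y) = C1 + 2*y^4/3 - y^3/7 - 5*y^2/14 + y/3 + 9*sin(4*y/9)/7


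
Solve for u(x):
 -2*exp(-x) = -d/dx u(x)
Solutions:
 u(x) = C1 - 2*exp(-x)


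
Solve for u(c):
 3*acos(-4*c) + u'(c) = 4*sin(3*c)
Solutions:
 u(c) = C1 - 3*c*acos(-4*c) - 3*sqrt(1 - 16*c^2)/4 - 4*cos(3*c)/3


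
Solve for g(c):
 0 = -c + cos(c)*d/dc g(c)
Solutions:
 g(c) = C1 + Integral(c/cos(c), c)


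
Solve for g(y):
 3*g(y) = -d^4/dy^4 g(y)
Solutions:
 g(y) = (C1*sin(sqrt(2)*3^(1/4)*y/2) + C2*cos(sqrt(2)*3^(1/4)*y/2))*exp(-sqrt(2)*3^(1/4)*y/2) + (C3*sin(sqrt(2)*3^(1/4)*y/2) + C4*cos(sqrt(2)*3^(1/4)*y/2))*exp(sqrt(2)*3^(1/4)*y/2)


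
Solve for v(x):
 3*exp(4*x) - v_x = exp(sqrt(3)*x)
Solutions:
 v(x) = C1 + 3*exp(4*x)/4 - sqrt(3)*exp(sqrt(3)*x)/3


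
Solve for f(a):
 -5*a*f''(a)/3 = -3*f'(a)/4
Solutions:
 f(a) = C1 + C2*a^(29/20)
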